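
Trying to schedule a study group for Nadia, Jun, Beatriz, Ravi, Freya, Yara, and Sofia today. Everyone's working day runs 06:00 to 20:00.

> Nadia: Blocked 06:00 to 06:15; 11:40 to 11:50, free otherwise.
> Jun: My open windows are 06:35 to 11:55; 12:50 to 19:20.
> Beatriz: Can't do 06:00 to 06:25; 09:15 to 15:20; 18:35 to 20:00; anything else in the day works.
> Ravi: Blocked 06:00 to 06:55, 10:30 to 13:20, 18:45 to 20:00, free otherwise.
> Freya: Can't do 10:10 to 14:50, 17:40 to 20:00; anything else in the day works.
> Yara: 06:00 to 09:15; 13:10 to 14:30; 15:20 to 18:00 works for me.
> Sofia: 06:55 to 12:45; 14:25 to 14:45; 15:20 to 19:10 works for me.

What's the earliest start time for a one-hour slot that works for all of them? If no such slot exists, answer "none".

Nadia free: 06:15-11:40, 11:50-20:00 (invert busy blocks within the working day).
Jun free: 06:35-11:55, 12:50-19:20.
Beatriz free: 06:25-09:15, 15:20-18:35 (invert busy blocks within the working day).
Ravi free: 06:55-10:30, 13:20-18:45 (invert busy blocks within the working day).
Freya free: 06:00-10:10, 14:50-17:40 (invert busy blocks within the working day).
Yara free: 06:00-09:15, 13:10-14:30, 15:20-18:00.
Sofia free: 06:55-12:45, 14:25-14:45, 15:20-19:10.
Nadia ∩ Jun: 06:35-11:40, 11:50-11:55, 12:50-19:20.
Nadia ∩ Jun ∩ Beatriz: 06:35-09:15, 15:20-18:35.
Nadia ∩ Jun ∩ Beatriz ∩ Ravi: 06:55-09:15, 15:20-18:35.
Nadia ∩ Jun ∩ Beatriz ∩ Ravi ∩ Freya: 06:55-09:15, 15:20-17:40.
Nadia ∩ Jun ∩ Beatriz ∩ Ravi ∩ Freya ∩ Yara: 06:55-09:15, 15:20-17:40.
Nadia ∩ Jun ∩ Beatriz ∩ Ravi ∩ Freya ∩ Yara ∩ Sofia: 06:55-09:15, 15:20-17:40.
So the common availability across everyone is 06:55-09:15, 15:20-17:40.
The first common window of at least 60 minutes is 06:55-09:15, so the earliest start is 06:55.

06:55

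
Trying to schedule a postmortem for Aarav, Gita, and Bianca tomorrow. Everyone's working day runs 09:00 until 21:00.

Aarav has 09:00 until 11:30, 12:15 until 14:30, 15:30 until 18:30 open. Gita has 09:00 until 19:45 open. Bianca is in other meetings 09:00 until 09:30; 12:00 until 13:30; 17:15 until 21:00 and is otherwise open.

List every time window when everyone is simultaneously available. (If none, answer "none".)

09:30-11:30, 13:30-14:30, 15:30-17:15

Aarav free: 09:00-11:30, 12:15-14:30, 15:30-18:30.
Gita free: 09:00-19:45.
Bianca free: 09:30-12:00, 13:30-17:15 (invert busy blocks within the working day).
Aarav ∩ Gita: 09:00-11:30, 12:15-14:30, 15:30-18:30.
Aarav ∩ Gita ∩ Bianca: 09:30-11:30, 13:30-14:30, 15:30-17:15.
Those are the intersection windows.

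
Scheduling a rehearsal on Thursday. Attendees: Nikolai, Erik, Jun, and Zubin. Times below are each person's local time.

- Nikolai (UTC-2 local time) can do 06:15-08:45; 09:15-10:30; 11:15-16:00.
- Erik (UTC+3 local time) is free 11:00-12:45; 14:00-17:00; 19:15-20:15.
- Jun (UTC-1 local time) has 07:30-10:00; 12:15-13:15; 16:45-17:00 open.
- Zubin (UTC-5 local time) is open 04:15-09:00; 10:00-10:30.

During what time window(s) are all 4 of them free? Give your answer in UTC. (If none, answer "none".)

09:15-09:45, 13:15-14:00

Nikolai in UTC: 08:15-10:45, 11:15-12:30, 13:15-18:00 (add 2h to convert from UTC-2).
Erik in UTC: 08:00-09:45, 11:00-14:00, 16:15-17:15 (subtract 3h to convert from UTC+3).
Jun in UTC: 08:30-11:00, 13:15-14:15, 17:45-18:00 (add 1h to convert from UTC-1).
Zubin in UTC: 09:15-14:00, 15:00-15:30 (add 5h to convert from UTC-5).
Nikolai ∩ Erik: 08:15-09:45, 11:15-12:30, 13:15-14:00, 16:15-17:15.
Nikolai ∩ Erik ∩ Jun: 08:30-09:45, 13:15-14:00.
Nikolai ∩ Erik ∩ Jun ∩ Zubin: 09:15-09:45, 13:15-14:00.
So the common availability across everyone is 09:15-09:45, 13:15-14:00.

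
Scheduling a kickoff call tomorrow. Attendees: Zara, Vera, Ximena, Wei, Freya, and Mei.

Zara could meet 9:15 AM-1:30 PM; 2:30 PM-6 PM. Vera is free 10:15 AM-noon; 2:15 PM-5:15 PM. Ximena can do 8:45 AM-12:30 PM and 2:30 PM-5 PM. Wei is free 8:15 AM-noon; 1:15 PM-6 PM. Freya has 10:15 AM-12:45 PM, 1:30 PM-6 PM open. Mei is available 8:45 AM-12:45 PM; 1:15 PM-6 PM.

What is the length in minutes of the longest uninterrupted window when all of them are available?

150

Zara ∩ Vera: 10:15-12:00, 14:30-17:15.
Zara ∩ Vera ∩ Ximena: 10:15-12:00, 14:30-17:00.
Zara ∩ Vera ∩ Ximena ∩ Wei: 10:15-12:00, 14:30-17:00.
Zara ∩ Vera ∩ Ximena ∩ Wei ∩ Freya: 10:15-12:00, 14:30-17:00.
Zara ∩ Vera ∩ Ximena ∩ Wei ∩ Freya ∩ Mei: 10:15-12:00, 14:30-17:00.
The longest is 14:30-17:00 at 150 minutes.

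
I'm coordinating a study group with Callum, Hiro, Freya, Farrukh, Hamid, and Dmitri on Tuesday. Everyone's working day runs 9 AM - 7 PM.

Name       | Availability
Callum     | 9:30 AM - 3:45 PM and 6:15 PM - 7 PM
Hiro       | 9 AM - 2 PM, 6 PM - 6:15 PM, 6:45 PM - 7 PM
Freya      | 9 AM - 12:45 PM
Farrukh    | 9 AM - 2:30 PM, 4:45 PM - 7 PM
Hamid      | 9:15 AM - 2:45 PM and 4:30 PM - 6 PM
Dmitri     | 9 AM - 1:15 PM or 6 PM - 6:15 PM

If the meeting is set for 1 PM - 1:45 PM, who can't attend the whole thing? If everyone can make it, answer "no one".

Callum: free for 13:00-13:45. Hiro: free for 13:00-13:45. Freya: not fully free for 13:00-13:45. Farrukh: free for 13:00-13:45. Hamid: free for 13:00-13:45. Dmitri: not fully free for 13:00-13:45.

Dmitri, Freya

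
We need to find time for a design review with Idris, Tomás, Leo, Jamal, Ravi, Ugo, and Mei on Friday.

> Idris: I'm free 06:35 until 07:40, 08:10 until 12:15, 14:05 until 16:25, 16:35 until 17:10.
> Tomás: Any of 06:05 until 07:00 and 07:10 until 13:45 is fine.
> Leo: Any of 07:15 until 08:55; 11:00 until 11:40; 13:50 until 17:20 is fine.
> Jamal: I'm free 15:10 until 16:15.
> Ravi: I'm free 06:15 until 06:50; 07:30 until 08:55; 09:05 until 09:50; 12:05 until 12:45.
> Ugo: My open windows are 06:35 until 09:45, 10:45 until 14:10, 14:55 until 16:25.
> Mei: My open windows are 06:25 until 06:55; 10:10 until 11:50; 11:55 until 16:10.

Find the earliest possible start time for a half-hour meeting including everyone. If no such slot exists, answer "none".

none

Idris ∩ Tomás: 06:35-07:00, 07:10-07:40, 08:10-12:15.
Idris ∩ Tomás ∩ Leo: 07:15-07:40, 08:10-08:55, 11:00-11:40.
Idris ∩ Tomás ∩ Leo ∩ Jamal: ∅.
Idris ∩ Tomás ∩ Leo ∩ Jamal ∩ Ravi: ∅.
Idris ∩ Tomás ∩ Leo ∩ Jamal ∩ Ravi ∩ Ugo: ∅.
Idris ∩ Tomás ∩ Leo ∩ Jamal ∩ Ravi ∩ Ugo ∩ Mei: ∅.
There is no time when everyone is free.
No common window is at least 30 minutes long.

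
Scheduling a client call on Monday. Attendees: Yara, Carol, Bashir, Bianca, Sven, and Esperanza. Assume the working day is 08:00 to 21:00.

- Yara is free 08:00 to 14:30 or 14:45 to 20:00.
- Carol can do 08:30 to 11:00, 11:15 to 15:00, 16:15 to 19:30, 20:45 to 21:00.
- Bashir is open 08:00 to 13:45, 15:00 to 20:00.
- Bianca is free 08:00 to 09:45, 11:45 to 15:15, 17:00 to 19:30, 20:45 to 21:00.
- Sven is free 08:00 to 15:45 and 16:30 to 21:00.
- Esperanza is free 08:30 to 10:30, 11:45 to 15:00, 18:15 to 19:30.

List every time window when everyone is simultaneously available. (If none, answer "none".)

Yara ∩ Carol: 08:30-11:00, 11:15-14:30, 14:45-15:00, 16:15-19:30.
Yara ∩ Carol ∩ Bashir: 08:30-11:00, 11:15-13:45, 16:15-19:30.
Yara ∩ Carol ∩ Bashir ∩ Bianca: 08:30-09:45, 11:45-13:45, 17:00-19:30.
Yara ∩ Carol ∩ Bashir ∩ Bianca ∩ Sven: 08:30-09:45, 11:45-13:45, 17:00-19:30.
Yara ∩ Carol ∩ Bashir ∩ Bianca ∩ Sven ∩ Esperanza: 08:30-09:45, 11:45-13:45, 18:15-19:30.

08:30-09:45, 11:45-13:45, 18:15-19:30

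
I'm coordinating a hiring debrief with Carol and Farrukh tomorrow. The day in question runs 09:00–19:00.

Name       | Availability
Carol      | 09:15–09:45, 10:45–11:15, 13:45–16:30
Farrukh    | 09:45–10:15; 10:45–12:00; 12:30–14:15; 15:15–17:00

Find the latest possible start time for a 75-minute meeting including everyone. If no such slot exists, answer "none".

15:15

Carol ∩ Farrukh: 10:45-11:15, 13:45-14:15, 15:15-16:30.
The last common window of at least 75 minutes is 15:15-16:30; a 75-minute meeting can start as late as 15:15 and still end by 16:30.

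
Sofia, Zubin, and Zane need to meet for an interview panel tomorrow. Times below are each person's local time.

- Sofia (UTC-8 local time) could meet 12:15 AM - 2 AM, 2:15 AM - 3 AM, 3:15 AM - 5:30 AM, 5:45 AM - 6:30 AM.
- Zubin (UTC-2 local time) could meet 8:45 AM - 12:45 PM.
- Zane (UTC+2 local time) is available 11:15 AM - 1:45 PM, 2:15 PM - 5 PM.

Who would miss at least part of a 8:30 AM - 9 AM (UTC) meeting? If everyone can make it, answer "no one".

Zane, Zubin

Sofia in UTC: 08:15-10:00, 10:15-11:00, 11:15-13:30, 13:45-14:30 (add 8h to convert from UTC-8).
Zubin in UTC: 10:45-14:45 (add 2h to convert from UTC-2).
Zane in UTC: 09:15-11:45, 12:15-15:00 (subtract 2h to convert from UTC+2).
Sofia: free for 08:30-09:00. Zubin: not fully free for 08:30-09:00. Zane: not fully free for 08:30-09:00.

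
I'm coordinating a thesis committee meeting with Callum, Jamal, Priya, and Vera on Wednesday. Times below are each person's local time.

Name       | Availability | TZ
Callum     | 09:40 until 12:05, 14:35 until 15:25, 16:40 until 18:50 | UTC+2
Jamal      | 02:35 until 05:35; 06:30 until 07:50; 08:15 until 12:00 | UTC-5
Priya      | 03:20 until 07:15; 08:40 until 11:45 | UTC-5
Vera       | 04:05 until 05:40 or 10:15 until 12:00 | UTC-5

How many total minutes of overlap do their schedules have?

150

Callum in UTC: 07:40-10:05, 12:35-13:25, 14:40-16:50 (subtract 2h to convert from UTC+2).
Jamal in UTC: 07:35-10:35, 11:30-12:50, 13:15-17:00 (add 5h to convert from UTC-5).
Priya in UTC: 08:20-12:15, 13:40-16:45 (add 5h to convert from UTC-5).
Vera in UTC: 09:05-10:40, 15:15-17:00 (add 5h to convert from UTC-5).
Callum ∩ Jamal: 07:40-10:05, 12:35-12:50, 13:15-13:25, 14:40-16:50.
Callum ∩ Jamal ∩ Priya: 08:20-10:05, 14:40-16:45.
Callum ∩ Jamal ∩ Priya ∩ Vera: 09:05-10:05, 15:15-16:45.
Summing the common windows: 60 + 90 = 150 minutes.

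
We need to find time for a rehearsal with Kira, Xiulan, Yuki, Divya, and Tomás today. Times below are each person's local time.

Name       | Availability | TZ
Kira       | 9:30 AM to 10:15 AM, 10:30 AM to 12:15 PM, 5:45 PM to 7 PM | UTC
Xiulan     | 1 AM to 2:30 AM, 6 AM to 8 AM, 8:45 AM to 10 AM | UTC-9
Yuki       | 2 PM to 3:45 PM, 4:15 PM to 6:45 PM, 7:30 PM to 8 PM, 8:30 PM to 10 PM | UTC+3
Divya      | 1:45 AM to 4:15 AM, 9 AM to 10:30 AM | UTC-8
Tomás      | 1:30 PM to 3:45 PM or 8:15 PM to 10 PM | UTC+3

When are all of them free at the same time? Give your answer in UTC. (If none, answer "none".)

11:00-11:30, 17:45-18:30

Kira in UTC: 09:30-10:15, 10:30-12:15, 17:45-19:00.
Xiulan in UTC: 10:00-11:30, 15:00-17:00, 17:45-19:00 (add 9h to convert from UTC-9).
Yuki in UTC: 11:00-12:45, 13:15-15:45, 16:30-17:00, 17:30-19:00 (subtract 3h to convert from UTC+3).
Divya in UTC: 09:45-12:15, 17:00-18:30 (add 8h to convert from UTC-8).
Tomás in UTC: 10:30-12:45, 17:15-19:00 (subtract 3h to convert from UTC+3).
Kira ∩ Xiulan: 10:00-10:15, 10:30-11:30, 17:45-19:00.
Kira ∩ Xiulan ∩ Yuki: 11:00-11:30, 17:45-19:00.
Kira ∩ Xiulan ∩ Yuki ∩ Divya: 11:00-11:30, 17:45-18:30.
Kira ∩ Xiulan ∩ Yuki ∩ Divya ∩ Tomás: 11:00-11:30, 17:45-18:30.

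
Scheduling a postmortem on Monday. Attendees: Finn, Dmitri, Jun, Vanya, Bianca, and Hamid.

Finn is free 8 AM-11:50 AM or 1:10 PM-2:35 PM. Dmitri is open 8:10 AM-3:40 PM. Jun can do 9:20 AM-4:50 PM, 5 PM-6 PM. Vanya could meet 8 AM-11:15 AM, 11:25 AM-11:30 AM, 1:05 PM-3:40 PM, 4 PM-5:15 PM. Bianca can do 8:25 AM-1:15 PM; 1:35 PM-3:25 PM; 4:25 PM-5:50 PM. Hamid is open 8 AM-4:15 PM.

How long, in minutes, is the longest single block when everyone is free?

Finn ∩ Dmitri: 08:10-11:50, 13:10-14:35.
Finn ∩ Dmitri ∩ Jun: 09:20-11:50, 13:10-14:35.
Finn ∩ Dmitri ∩ Jun ∩ Vanya: 09:20-11:15, 11:25-11:30, 13:10-14:35.
Finn ∩ Dmitri ∩ Jun ∩ Vanya ∩ Bianca: 09:20-11:15, 11:25-11:30, 13:10-13:15, 13:35-14:35.
Finn ∩ Dmitri ∩ Jun ∩ Vanya ∩ Bianca ∩ Hamid: 09:20-11:15, 11:25-11:30, 13:10-13:15, 13:35-14:35.
The longest is 09:20-11:15 at 115 minutes.

115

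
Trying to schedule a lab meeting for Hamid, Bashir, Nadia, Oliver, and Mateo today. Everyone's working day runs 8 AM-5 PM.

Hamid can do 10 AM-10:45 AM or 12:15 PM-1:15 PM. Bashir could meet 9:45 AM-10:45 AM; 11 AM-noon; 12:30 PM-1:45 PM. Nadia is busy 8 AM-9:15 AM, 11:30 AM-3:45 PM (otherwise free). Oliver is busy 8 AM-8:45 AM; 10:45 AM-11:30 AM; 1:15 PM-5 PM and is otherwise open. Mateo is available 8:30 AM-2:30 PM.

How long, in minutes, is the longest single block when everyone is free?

Hamid free: 10:00-10:45, 12:15-13:15.
Bashir free: 09:45-10:45, 11:00-12:00, 12:30-13:45.
Nadia free: 09:15-11:30, 15:45-17:00 (invert busy blocks within the working day).
Oliver free: 08:45-10:45, 11:30-13:15 (invert busy blocks within the working day).
Mateo free: 08:30-14:30.
Hamid ∩ Bashir: 10:00-10:45, 12:30-13:15.
Hamid ∩ Bashir ∩ Nadia: 10:00-10:45.
Hamid ∩ Bashir ∩ Nadia ∩ Oliver: 10:00-10:45.
Hamid ∩ Bashir ∩ Nadia ∩ Oliver ∩ Mateo: 10:00-10:45.
The longest is 10:00-10:45 at 45 minutes.

45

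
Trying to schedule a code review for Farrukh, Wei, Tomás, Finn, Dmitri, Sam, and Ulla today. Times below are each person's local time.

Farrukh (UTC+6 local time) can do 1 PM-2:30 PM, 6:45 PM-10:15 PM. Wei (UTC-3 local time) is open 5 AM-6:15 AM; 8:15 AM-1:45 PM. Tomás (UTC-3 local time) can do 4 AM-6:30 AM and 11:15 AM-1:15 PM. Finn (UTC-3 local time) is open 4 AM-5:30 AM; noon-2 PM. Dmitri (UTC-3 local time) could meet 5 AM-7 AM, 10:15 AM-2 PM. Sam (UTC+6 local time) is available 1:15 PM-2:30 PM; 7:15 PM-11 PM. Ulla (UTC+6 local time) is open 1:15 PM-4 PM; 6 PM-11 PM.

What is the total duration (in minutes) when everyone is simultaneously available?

Farrukh in UTC: 07:00-08:30, 12:45-16:15 (subtract 6h to convert from UTC+6).
Wei in UTC: 08:00-09:15, 11:15-16:45 (add 3h to convert from UTC-3).
Tomás in UTC: 07:00-09:30, 14:15-16:15 (add 3h to convert from UTC-3).
Finn in UTC: 07:00-08:30, 15:00-17:00 (add 3h to convert from UTC-3).
Dmitri in UTC: 08:00-10:00, 13:15-17:00 (add 3h to convert from UTC-3).
Sam in UTC: 07:15-08:30, 13:15-17:00 (subtract 6h to convert from UTC+6).
Ulla in UTC: 07:15-10:00, 12:00-17:00 (subtract 6h to convert from UTC+6).
Farrukh ∩ Wei: 08:00-08:30, 12:45-16:15.
Farrukh ∩ Wei ∩ Tomás: 08:00-08:30, 14:15-16:15.
Farrukh ∩ Wei ∩ Tomás ∩ Finn: 08:00-08:30, 15:00-16:15.
Farrukh ∩ Wei ∩ Tomás ∩ Finn ∩ Dmitri: 08:00-08:30, 15:00-16:15.
Farrukh ∩ Wei ∩ Tomás ∩ Finn ∩ Dmitri ∩ Sam: 08:00-08:30, 15:00-16:15.
Farrukh ∩ Wei ∩ Tomás ∩ Finn ∩ Dmitri ∩ Sam ∩ Ulla: 08:00-08:30, 15:00-16:15.
So the common availability across everyone is 08:00-08:30, 15:00-16:15.
Summing the common windows: 30 + 75 = 105 minutes.

105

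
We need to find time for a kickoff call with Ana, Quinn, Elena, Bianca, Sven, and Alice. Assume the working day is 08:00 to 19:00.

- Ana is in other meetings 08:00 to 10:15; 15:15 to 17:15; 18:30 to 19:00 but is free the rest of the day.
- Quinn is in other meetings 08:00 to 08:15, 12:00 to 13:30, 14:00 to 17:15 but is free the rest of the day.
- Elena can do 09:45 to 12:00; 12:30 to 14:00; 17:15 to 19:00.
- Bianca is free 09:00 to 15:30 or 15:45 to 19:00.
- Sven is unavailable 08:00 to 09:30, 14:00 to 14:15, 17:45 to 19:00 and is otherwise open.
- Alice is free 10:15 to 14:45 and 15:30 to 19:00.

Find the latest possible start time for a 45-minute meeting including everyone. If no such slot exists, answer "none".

Ana free: 10:15-15:15, 17:15-18:30 (invert busy blocks within the working day).
Quinn free: 08:15-12:00, 13:30-14:00, 17:15-19:00 (invert busy blocks within the working day).
Elena free: 09:45-12:00, 12:30-14:00, 17:15-19:00.
Bianca free: 09:00-15:30, 15:45-19:00.
Sven free: 09:30-14:00, 14:15-17:45 (invert busy blocks within the working day).
Alice free: 10:15-14:45, 15:30-19:00.
Ana ∩ Quinn: 10:15-12:00, 13:30-14:00, 17:15-18:30.
Ana ∩ Quinn ∩ Elena: 10:15-12:00, 13:30-14:00, 17:15-18:30.
Ana ∩ Quinn ∩ Elena ∩ Bianca: 10:15-12:00, 13:30-14:00, 17:15-18:30.
Ana ∩ Quinn ∩ Elena ∩ Bianca ∩ Sven: 10:15-12:00, 13:30-14:00, 17:15-17:45.
Ana ∩ Quinn ∩ Elena ∩ Bianca ∩ Sven ∩ Alice: 10:15-12:00, 13:30-14:00, 17:15-17:45.
The last common window of at least 45 minutes is 10:15-12:00; a 45-minute meeting can start as late as 11:15 and still end by 12:00.

11:15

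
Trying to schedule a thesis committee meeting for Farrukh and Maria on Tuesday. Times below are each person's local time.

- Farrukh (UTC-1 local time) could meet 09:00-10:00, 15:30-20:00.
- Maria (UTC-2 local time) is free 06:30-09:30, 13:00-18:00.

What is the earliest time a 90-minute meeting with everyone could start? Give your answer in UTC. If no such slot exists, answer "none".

Farrukh in UTC: 10:00-11:00, 16:30-21:00 (add 1h to convert from UTC-1).
Maria in UTC: 08:30-11:30, 15:00-20:00 (add 2h to convert from UTC-2).
Farrukh ∩ Maria: 10:00-11:00, 16:30-20:00.
The first common window of at least 90 minutes is 16:30-20:00, so the earliest start is 16:30.

16:30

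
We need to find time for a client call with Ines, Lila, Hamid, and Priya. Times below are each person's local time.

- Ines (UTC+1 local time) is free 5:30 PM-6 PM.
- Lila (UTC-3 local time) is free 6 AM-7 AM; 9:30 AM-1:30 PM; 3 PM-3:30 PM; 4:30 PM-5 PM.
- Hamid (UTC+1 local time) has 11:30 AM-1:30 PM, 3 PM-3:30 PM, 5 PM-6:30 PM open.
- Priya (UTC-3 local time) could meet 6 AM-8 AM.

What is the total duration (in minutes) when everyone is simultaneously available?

0

Ines in UTC: 16:30-17:00 (subtract 1h to convert from UTC+1).
Lila in UTC: 09:00-10:00, 12:30-16:30, 18:00-18:30, 19:30-20:00 (add 3h to convert from UTC-3).
Hamid in UTC: 10:30-12:30, 14:00-14:30, 16:00-17:30 (subtract 1h to convert from UTC+1).
Priya in UTC: 09:00-11:00 (add 3h to convert from UTC-3).
Ines ∩ Lila: ∅.
Ines ∩ Lila ∩ Hamid: ∅.
Ines ∩ Lila ∩ Hamid ∩ Priya: ∅.
There is no time when everyone is free.
There is no common window, so the total is 0 minutes.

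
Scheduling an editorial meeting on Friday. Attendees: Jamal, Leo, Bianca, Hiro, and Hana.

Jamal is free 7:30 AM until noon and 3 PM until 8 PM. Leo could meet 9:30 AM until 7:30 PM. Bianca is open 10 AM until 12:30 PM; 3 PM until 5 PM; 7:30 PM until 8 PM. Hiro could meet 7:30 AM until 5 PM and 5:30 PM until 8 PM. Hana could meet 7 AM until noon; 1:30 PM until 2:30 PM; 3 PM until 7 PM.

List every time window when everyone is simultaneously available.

Jamal ∩ Leo: 09:30-12:00, 15:00-19:30.
Jamal ∩ Leo ∩ Bianca: 10:00-12:00, 15:00-17:00.
Jamal ∩ Leo ∩ Bianca ∩ Hiro: 10:00-12:00, 15:00-17:00.
Jamal ∩ Leo ∩ Bianca ∩ Hiro ∩ Hana: 10:00-12:00, 15:00-17:00.

10:00-12:00, 15:00-17:00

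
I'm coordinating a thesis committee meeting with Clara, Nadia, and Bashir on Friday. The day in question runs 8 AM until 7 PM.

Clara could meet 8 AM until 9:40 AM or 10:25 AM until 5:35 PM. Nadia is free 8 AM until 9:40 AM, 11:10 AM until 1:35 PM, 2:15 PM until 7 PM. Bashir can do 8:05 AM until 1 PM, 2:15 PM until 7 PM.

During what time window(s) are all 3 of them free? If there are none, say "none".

Clara ∩ Nadia: 08:00-09:40, 11:10-13:35, 14:15-17:35.
Clara ∩ Nadia ∩ Bashir: 08:05-09:40, 11:10-13:00, 14:15-17:35.

08:05-09:40, 11:10-13:00, 14:15-17:35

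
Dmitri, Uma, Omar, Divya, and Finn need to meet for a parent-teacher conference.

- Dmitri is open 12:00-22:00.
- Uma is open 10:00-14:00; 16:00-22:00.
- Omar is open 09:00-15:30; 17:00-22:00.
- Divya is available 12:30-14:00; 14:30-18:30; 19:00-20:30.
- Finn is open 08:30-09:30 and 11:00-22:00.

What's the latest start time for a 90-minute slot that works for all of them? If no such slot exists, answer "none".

19:00

Dmitri ∩ Uma: 12:00-14:00, 16:00-22:00.
Dmitri ∩ Uma ∩ Omar: 12:00-14:00, 17:00-22:00.
Dmitri ∩ Uma ∩ Omar ∩ Divya: 12:30-14:00, 17:00-18:30, 19:00-20:30.
Dmitri ∩ Uma ∩ Omar ∩ Divya ∩ Finn: 12:30-14:00, 17:00-18:30, 19:00-20:30.
The last common window of at least 90 minutes is 19:00-20:30; a 90-minute meeting can start as late as 19:00 and still end by 20:30.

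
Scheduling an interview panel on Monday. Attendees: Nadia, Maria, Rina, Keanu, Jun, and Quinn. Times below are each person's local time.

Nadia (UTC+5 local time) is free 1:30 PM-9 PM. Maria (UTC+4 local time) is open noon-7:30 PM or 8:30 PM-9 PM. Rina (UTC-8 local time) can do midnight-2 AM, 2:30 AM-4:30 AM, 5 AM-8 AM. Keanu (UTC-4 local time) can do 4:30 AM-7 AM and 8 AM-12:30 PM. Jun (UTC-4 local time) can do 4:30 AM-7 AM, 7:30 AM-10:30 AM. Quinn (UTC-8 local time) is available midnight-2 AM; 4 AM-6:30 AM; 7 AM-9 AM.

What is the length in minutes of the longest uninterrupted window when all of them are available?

Nadia in UTC: 08:30-16:00 (subtract 5h to convert from UTC+5).
Maria in UTC: 08:00-15:30, 16:30-17:00 (subtract 4h to convert from UTC+4).
Rina in UTC: 08:00-10:00, 10:30-12:30, 13:00-16:00 (add 8h to convert from UTC-8).
Keanu in UTC: 08:30-11:00, 12:00-16:30 (add 4h to convert from UTC-4).
Jun in UTC: 08:30-11:00, 11:30-14:30 (add 4h to convert from UTC-4).
Quinn in UTC: 08:00-10:00, 12:00-14:30, 15:00-17:00 (add 8h to convert from UTC-8).
Nadia ∩ Maria: 08:30-15:30.
Nadia ∩ Maria ∩ Rina: 08:30-10:00, 10:30-12:30, 13:00-15:30.
Nadia ∩ Maria ∩ Rina ∩ Keanu: 08:30-10:00, 10:30-11:00, 12:00-12:30, 13:00-15:30.
Nadia ∩ Maria ∩ Rina ∩ Keanu ∩ Jun: 08:30-10:00, 10:30-11:00, 12:00-12:30, 13:00-14:30.
Nadia ∩ Maria ∩ Rina ∩ Keanu ∩ Jun ∩ Quinn: 08:30-10:00, 12:00-12:30, 13:00-14:30.
So the common availability across everyone is 08:30-10:00, 12:00-12:30, 13:00-14:30.
The longest is 08:30-10:00 at 90 minutes.

90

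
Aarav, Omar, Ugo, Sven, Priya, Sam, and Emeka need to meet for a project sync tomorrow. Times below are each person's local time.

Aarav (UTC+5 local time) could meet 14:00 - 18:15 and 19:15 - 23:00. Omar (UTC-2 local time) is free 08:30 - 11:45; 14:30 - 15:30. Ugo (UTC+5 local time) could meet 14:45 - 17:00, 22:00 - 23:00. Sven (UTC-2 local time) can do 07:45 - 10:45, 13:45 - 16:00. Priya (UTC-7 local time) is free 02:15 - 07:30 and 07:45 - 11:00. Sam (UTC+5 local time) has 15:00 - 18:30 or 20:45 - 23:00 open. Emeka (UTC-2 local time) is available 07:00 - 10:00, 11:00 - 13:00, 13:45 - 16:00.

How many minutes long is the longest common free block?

Aarav in UTC: 09:00-13:15, 14:15-18:00 (subtract 5h to convert from UTC+5).
Omar in UTC: 10:30-13:45, 16:30-17:30 (add 2h to convert from UTC-2).
Ugo in UTC: 09:45-12:00, 17:00-18:00 (subtract 5h to convert from UTC+5).
Sven in UTC: 09:45-12:45, 15:45-18:00 (add 2h to convert from UTC-2).
Priya in UTC: 09:15-14:30, 14:45-18:00 (add 7h to convert from UTC-7).
Sam in UTC: 10:00-13:30, 15:45-18:00 (subtract 5h to convert from UTC+5).
Emeka in UTC: 09:00-12:00, 13:00-15:00, 15:45-18:00 (add 2h to convert from UTC-2).
Aarav ∩ Omar: 10:30-13:15, 16:30-17:30.
Aarav ∩ Omar ∩ Ugo: 10:30-12:00, 17:00-17:30.
Aarav ∩ Omar ∩ Ugo ∩ Sven: 10:30-12:00, 17:00-17:30.
Aarav ∩ Omar ∩ Ugo ∩ Sven ∩ Priya: 10:30-12:00, 17:00-17:30.
Aarav ∩ Omar ∩ Ugo ∩ Sven ∩ Priya ∩ Sam: 10:30-12:00, 17:00-17:30.
Aarav ∩ Omar ∩ Ugo ∩ Sven ∩ Priya ∩ Sam ∩ Emeka: 10:30-12:00, 17:00-17:30.
The longest is 10:30-12:00 at 90 minutes.

90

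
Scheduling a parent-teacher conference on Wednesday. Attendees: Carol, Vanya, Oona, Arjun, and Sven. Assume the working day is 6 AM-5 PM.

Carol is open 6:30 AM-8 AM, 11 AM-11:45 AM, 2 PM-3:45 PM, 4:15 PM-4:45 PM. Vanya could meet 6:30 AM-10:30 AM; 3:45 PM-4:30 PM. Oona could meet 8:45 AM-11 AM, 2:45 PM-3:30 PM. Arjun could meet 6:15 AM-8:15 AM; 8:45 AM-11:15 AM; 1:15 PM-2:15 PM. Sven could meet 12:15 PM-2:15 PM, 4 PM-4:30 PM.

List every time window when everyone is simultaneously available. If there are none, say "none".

Carol ∩ Vanya: 06:30-08:00, 16:15-16:30.
Carol ∩ Vanya ∩ Oona: ∅.
Carol ∩ Vanya ∩ Oona ∩ Arjun: ∅.
Carol ∩ Vanya ∩ Oona ∩ Arjun ∩ Sven: ∅.
There is no time when everyone is free.

none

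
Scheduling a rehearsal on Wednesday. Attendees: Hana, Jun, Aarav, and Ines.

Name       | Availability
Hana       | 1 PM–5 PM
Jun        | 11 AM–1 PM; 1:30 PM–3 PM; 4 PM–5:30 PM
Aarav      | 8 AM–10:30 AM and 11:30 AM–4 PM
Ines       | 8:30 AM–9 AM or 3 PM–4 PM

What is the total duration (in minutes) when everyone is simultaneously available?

0

Hana ∩ Jun: 13:30-15:00, 16:00-17:00.
Hana ∩ Jun ∩ Aarav: 13:30-15:00.
Hana ∩ Jun ∩ Aarav ∩ Ines: ∅.
There is no time when everyone is free.
There is no common window, so the total is 0 minutes.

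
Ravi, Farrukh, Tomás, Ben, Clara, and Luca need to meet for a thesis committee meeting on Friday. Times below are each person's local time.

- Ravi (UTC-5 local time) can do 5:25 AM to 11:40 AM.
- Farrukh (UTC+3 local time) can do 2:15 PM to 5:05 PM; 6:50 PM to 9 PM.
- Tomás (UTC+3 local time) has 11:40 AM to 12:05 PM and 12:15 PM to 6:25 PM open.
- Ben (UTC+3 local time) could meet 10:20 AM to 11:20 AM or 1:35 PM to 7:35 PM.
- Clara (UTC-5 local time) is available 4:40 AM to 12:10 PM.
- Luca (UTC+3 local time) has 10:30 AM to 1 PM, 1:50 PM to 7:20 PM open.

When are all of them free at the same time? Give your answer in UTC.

11:15-14:05

Ravi in UTC: 10:25-16:40 (add 5h to convert from UTC-5).
Farrukh in UTC: 11:15-14:05, 15:50-18:00 (subtract 3h to convert from UTC+3).
Tomás in UTC: 08:40-09:05, 09:15-15:25 (subtract 3h to convert from UTC+3).
Ben in UTC: 07:20-08:20, 10:35-16:35 (subtract 3h to convert from UTC+3).
Clara in UTC: 09:40-17:10 (add 5h to convert from UTC-5).
Luca in UTC: 07:30-10:00, 10:50-16:20 (subtract 3h to convert from UTC+3).
Ravi ∩ Farrukh: 11:15-14:05, 15:50-16:40.
Ravi ∩ Farrukh ∩ Tomás: 11:15-14:05.
Ravi ∩ Farrukh ∩ Tomás ∩ Ben: 11:15-14:05.
Ravi ∩ Farrukh ∩ Tomás ∩ Ben ∩ Clara: 11:15-14:05.
Ravi ∩ Farrukh ∩ Tomás ∩ Ben ∩ Clara ∩ Luca: 11:15-14:05.
So the common availability across everyone is 11:15-14:05.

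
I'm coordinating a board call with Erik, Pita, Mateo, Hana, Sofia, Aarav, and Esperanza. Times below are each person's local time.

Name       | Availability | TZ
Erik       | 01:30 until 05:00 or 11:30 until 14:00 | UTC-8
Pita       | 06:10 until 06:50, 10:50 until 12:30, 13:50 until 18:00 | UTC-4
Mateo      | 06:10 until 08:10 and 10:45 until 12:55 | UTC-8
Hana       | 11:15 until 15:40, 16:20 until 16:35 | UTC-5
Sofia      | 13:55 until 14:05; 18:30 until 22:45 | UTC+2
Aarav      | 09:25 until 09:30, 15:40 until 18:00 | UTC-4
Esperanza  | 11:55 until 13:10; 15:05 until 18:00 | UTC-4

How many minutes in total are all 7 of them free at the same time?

Erik in UTC: 09:30-13:00, 19:30-22:00 (add 8h to convert from UTC-8).
Pita in UTC: 10:10-10:50, 14:50-16:30, 17:50-22:00 (add 4h to convert from UTC-4).
Mateo in UTC: 14:10-16:10, 18:45-20:55 (add 8h to convert from UTC-8).
Hana in UTC: 16:15-20:40, 21:20-21:35 (add 5h to convert from UTC-5).
Sofia in UTC: 11:55-12:05, 16:30-20:45 (subtract 2h to convert from UTC+2).
Aarav in UTC: 13:25-13:30, 19:40-22:00 (add 4h to convert from UTC-4).
Esperanza in UTC: 15:55-17:10, 19:05-22:00 (add 4h to convert from UTC-4).
Erik ∩ Pita: 10:10-10:50, 19:30-22:00.
Erik ∩ Pita ∩ Mateo: 19:30-20:55.
Erik ∩ Pita ∩ Mateo ∩ Hana: 19:30-20:40.
Erik ∩ Pita ∩ Mateo ∩ Hana ∩ Sofia: 19:30-20:40.
Erik ∩ Pita ∩ Mateo ∩ Hana ∩ Sofia ∩ Aarav: 19:40-20:40.
Erik ∩ Pita ∩ Mateo ∩ Hana ∩ Sofia ∩ Aarav ∩ Esperanza: 19:40-20:40.
Those are the intersection windows.
That's a single block of 60 minutes.

60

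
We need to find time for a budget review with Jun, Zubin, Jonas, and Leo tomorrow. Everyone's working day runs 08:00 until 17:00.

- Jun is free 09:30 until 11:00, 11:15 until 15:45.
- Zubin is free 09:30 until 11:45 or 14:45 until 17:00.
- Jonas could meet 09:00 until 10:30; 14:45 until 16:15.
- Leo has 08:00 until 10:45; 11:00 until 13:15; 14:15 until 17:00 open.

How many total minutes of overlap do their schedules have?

120

Jun ∩ Zubin: 09:30-11:00, 11:15-11:45, 14:45-15:45.
Jun ∩ Zubin ∩ Jonas: 09:30-10:30, 14:45-15:45.
Jun ∩ Zubin ∩ Jonas ∩ Leo: 09:30-10:30, 14:45-15:45.
Summing the common windows: 60 + 60 = 120 minutes.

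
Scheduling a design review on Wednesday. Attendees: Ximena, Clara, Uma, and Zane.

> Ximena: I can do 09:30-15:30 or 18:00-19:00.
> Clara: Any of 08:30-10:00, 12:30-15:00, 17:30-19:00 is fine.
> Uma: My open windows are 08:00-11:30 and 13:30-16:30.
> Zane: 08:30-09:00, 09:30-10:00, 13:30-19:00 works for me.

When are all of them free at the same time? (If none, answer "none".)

Ximena ∩ Clara: 09:30-10:00, 12:30-15:00, 18:00-19:00.
Ximena ∩ Clara ∩ Uma: 09:30-10:00, 13:30-15:00.
Ximena ∩ Clara ∩ Uma ∩ Zane: 09:30-10:00, 13:30-15:00.

09:30-10:00, 13:30-15:00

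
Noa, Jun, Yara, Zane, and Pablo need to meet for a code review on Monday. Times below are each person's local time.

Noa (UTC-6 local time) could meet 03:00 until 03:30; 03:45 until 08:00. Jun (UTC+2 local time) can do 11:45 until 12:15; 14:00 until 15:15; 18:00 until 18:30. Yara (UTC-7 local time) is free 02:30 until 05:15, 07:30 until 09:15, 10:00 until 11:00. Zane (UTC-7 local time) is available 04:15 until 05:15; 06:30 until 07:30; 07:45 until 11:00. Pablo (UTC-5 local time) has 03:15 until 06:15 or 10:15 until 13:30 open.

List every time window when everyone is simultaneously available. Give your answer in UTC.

none

Noa in UTC: 09:00-09:30, 09:45-14:00 (add 6h to convert from UTC-6).
Jun in UTC: 09:45-10:15, 12:00-13:15, 16:00-16:30 (subtract 2h to convert from UTC+2).
Yara in UTC: 09:30-12:15, 14:30-16:15, 17:00-18:00 (add 7h to convert from UTC-7).
Zane in UTC: 11:15-12:15, 13:30-14:30, 14:45-18:00 (add 7h to convert from UTC-7).
Pablo in UTC: 08:15-11:15, 15:15-18:30 (add 5h to convert from UTC-5).
Noa ∩ Jun: 09:45-10:15, 12:00-13:15.
Noa ∩ Jun ∩ Yara: 09:45-10:15, 12:00-12:15.
Noa ∩ Jun ∩ Yara ∩ Zane: 12:00-12:15.
Noa ∩ Jun ∩ Yara ∩ Zane ∩ Pablo: ∅.
There is no time when everyone is free.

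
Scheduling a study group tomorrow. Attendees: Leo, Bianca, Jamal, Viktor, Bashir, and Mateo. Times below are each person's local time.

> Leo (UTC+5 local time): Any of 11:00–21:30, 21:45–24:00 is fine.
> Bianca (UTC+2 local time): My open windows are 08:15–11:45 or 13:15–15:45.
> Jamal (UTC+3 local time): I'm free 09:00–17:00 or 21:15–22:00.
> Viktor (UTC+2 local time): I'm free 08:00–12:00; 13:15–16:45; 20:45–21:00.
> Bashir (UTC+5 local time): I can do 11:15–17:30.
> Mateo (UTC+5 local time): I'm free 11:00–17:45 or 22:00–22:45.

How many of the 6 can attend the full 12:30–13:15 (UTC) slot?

4

Leo in UTC: 06:00-16:30, 16:45-19:00 (subtract 5h to convert from UTC+5).
Bianca in UTC: 06:15-09:45, 11:15-13:45 (subtract 2h to convert from UTC+2).
Jamal in UTC: 06:00-14:00, 18:15-19:00 (subtract 3h to convert from UTC+3).
Viktor in UTC: 06:00-10:00, 11:15-14:45, 18:45-19:00 (subtract 2h to convert from UTC+2).
Bashir in UTC: 06:15-12:30 (subtract 5h to convert from UTC+5).
Mateo in UTC: 06:00-12:45, 17:00-17:45 (subtract 5h to convert from UTC+5).
Leo, Bianca, Jamal, and Viktor can make the full 12:30-13:15 slot — that's 4.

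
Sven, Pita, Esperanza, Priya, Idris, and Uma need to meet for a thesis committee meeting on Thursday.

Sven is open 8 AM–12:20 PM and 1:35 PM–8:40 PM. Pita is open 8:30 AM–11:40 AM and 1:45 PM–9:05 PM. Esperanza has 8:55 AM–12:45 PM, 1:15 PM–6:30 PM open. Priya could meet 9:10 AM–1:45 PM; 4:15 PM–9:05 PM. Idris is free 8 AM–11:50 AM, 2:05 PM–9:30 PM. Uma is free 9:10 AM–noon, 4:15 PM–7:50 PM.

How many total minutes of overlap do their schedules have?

285

Sven ∩ Pita: 08:30-11:40, 13:45-20:40.
Sven ∩ Pita ∩ Esperanza: 08:55-11:40, 13:45-18:30.
Sven ∩ Pita ∩ Esperanza ∩ Priya: 09:10-11:40, 16:15-18:30.
Sven ∩ Pita ∩ Esperanza ∩ Priya ∩ Idris: 09:10-11:40, 16:15-18:30.
Sven ∩ Pita ∩ Esperanza ∩ Priya ∩ Idris ∩ Uma: 09:10-11:40, 16:15-18:30.
Summing the common windows: 150 + 135 = 285 minutes.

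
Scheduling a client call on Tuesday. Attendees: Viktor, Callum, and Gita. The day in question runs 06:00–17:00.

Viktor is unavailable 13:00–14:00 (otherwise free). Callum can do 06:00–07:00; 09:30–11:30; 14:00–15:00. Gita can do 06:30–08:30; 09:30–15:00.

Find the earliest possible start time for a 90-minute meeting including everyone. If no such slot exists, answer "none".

Viktor free: 06:00-13:00, 14:00-17:00 (invert busy blocks within the working day).
Callum free: 06:00-07:00, 09:30-11:30, 14:00-15:00.
Gita free: 06:30-08:30, 09:30-15:00.
Viktor ∩ Callum: 06:00-07:00, 09:30-11:30, 14:00-15:00.
Viktor ∩ Callum ∩ Gita: 06:30-07:00, 09:30-11:30, 14:00-15:00.
The first common window of at least 90 minutes is 09:30-11:30, so the earliest start is 09:30.

09:30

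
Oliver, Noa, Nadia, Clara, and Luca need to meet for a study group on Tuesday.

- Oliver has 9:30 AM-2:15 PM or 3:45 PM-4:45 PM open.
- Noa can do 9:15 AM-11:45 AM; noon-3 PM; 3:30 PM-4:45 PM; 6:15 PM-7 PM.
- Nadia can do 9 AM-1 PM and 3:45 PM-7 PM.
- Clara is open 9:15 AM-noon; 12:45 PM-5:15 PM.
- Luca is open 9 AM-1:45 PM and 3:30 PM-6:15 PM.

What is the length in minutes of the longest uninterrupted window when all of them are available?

135

Oliver ∩ Noa: 09:30-11:45, 12:00-14:15, 15:45-16:45.
Oliver ∩ Noa ∩ Nadia: 09:30-11:45, 12:00-13:00, 15:45-16:45.
Oliver ∩ Noa ∩ Nadia ∩ Clara: 09:30-11:45, 12:45-13:00, 15:45-16:45.
Oliver ∩ Noa ∩ Nadia ∩ Clara ∩ Luca: 09:30-11:45, 12:45-13:00, 15:45-16:45.
The longest is 09:30-11:45 at 135 minutes.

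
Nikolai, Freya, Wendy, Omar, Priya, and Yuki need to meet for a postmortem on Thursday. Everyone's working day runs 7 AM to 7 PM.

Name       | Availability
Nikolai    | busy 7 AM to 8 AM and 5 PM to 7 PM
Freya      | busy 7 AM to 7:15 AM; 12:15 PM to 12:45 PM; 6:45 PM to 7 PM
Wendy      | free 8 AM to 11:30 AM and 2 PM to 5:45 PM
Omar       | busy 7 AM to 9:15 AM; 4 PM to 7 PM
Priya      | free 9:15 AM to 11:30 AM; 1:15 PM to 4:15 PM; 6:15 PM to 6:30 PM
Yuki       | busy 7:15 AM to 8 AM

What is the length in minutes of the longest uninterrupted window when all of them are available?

135

Nikolai free: 08:00-17:00 (invert busy blocks within the working day).
Freya free: 07:15-12:15, 12:45-18:45 (invert busy blocks within the working day).
Wendy free: 08:00-11:30, 14:00-17:45.
Omar free: 09:15-16:00 (invert busy blocks within the working day).
Priya free: 09:15-11:30, 13:15-16:15, 18:15-18:30.
Yuki free: 07:00-07:15, 08:00-19:00 (invert busy blocks within the working day).
Nikolai ∩ Freya: 08:00-12:15, 12:45-17:00.
Nikolai ∩ Freya ∩ Wendy: 08:00-11:30, 14:00-17:00.
Nikolai ∩ Freya ∩ Wendy ∩ Omar: 09:15-11:30, 14:00-16:00.
Nikolai ∩ Freya ∩ Wendy ∩ Omar ∩ Priya: 09:15-11:30, 14:00-16:00.
Nikolai ∩ Freya ∩ Wendy ∩ Omar ∩ Priya ∩ Yuki: 09:15-11:30, 14:00-16:00.
The longest is 09:15-11:30 at 135 minutes.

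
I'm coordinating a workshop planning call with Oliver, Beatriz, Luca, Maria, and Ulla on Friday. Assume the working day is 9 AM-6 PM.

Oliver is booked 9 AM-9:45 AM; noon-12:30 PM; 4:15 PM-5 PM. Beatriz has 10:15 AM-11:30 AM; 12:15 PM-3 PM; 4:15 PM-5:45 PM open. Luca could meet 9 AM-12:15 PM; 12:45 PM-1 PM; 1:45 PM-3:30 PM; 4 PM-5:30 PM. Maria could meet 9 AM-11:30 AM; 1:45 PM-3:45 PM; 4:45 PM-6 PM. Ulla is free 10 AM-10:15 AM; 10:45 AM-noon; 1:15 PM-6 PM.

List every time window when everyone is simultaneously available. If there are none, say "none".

Oliver free: 09:45-12:00, 12:30-16:15, 17:00-18:00 (invert busy blocks within the working day).
Beatriz free: 10:15-11:30, 12:15-15:00, 16:15-17:45.
Luca free: 09:00-12:15, 12:45-13:00, 13:45-15:30, 16:00-17:30.
Maria free: 09:00-11:30, 13:45-15:45, 16:45-18:00.
Ulla free: 10:00-10:15, 10:45-12:00, 13:15-18:00.
Oliver ∩ Beatriz: 10:15-11:30, 12:30-15:00, 17:00-17:45.
Oliver ∩ Beatriz ∩ Luca: 10:15-11:30, 12:45-13:00, 13:45-15:00, 17:00-17:30.
Oliver ∩ Beatriz ∩ Luca ∩ Maria: 10:15-11:30, 13:45-15:00, 17:00-17:30.
Oliver ∩ Beatriz ∩ Luca ∩ Maria ∩ Ulla: 10:45-11:30, 13:45-15:00, 17:00-17:30.
So the common availability across everyone is 10:45-11:30, 13:45-15:00, 17:00-17:30.

10:45-11:30, 13:45-15:00, 17:00-17:30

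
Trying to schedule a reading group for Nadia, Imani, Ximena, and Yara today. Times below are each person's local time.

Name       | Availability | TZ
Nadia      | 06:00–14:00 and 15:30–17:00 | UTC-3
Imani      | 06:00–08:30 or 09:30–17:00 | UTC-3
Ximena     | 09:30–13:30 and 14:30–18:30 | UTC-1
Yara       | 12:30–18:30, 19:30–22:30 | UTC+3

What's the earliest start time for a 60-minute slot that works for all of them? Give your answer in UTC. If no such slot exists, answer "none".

10:30

Nadia in UTC: 09:00-17:00, 18:30-20:00 (add 3h to convert from UTC-3).
Imani in UTC: 09:00-11:30, 12:30-20:00 (add 3h to convert from UTC-3).
Ximena in UTC: 10:30-14:30, 15:30-19:30 (add 1h to convert from UTC-1).
Yara in UTC: 09:30-15:30, 16:30-19:30 (subtract 3h to convert from UTC+3).
Nadia ∩ Imani: 09:00-11:30, 12:30-17:00, 18:30-20:00.
Nadia ∩ Imani ∩ Ximena: 10:30-11:30, 12:30-14:30, 15:30-17:00, 18:30-19:30.
Nadia ∩ Imani ∩ Ximena ∩ Yara: 10:30-11:30, 12:30-14:30, 16:30-17:00, 18:30-19:30.
The first common window of at least 60 minutes is 10:30-11:30, so the earliest start is 10:30.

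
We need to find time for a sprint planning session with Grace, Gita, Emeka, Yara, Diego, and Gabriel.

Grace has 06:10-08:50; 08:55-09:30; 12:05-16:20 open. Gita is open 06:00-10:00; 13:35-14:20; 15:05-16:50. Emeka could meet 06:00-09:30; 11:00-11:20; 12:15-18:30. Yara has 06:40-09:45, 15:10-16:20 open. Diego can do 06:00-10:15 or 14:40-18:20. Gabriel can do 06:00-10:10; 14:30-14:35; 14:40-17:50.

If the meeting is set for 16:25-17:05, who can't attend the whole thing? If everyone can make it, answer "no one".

Grace: not fully free for 16:25-17:05. Gita: not fully free for 16:25-17:05. Emeka: free for 16:25-17:05. Yara: not fully free for 16:25-17:05. Diego: free for 16:25-17:05. Gabriel: free for 16:25-17:05.

Gita, Grace, Yara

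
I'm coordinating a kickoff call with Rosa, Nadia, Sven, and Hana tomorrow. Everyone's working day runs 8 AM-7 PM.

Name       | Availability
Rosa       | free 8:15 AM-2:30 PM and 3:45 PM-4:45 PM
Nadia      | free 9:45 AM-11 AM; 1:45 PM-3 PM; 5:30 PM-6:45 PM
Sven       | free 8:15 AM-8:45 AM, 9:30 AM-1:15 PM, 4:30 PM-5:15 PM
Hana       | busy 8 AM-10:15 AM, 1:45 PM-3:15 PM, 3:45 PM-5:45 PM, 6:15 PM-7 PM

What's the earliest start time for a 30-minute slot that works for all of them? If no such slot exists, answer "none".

10:15

Rosa free: 08:15-14:30, 15:45-16:45.
Nadia free: 09:45-11:00, 13:45-15:00, 17:30-18:45.
Sven free: 08:15-08:45, 09:30-13:15, 16:30-17:15.
Hana free: 10:15-13:45, 15:15-15:45, 17:45-18:15 (invert busy blocks within the working day).
Rosa ∩ Nadia: 09:45-11:00, 13:45-14:30.
Rosa ∩ Nadia ∩ Sven: 09:45-11:00.
Rosa ∩ Nadia ∩ Sven ∩ Hana: 10:15-11:00.
The first common window of at least 30 minutes is 10:15-11:00, so the earliest start is 10:15.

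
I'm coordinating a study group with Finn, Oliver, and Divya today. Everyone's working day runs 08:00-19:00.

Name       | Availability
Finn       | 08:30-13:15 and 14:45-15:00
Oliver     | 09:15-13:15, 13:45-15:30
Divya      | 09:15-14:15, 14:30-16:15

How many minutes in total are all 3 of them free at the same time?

255

Finn ∩ Oliver: 09:15-13:15, 14:45-15:00.
Finn ∩ Oliver ∩ Divya: 09:15-13:15, 14:45-15:00.
Summing the common windows: 240 + 15 = 255 minutes.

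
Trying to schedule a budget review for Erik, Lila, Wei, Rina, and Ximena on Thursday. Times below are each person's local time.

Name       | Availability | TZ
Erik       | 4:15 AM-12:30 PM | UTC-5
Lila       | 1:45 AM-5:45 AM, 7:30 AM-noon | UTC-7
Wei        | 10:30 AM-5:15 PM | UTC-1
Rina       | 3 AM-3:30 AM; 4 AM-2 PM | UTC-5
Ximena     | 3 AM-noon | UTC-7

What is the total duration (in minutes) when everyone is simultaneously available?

Erik in UTC: 09:15-17:30 (add 5h to convert from UTC-5).
Lila in UTC: 08:45-12:45, 14:30-19:00 (add 7h to convert from UTC-7).
Wei in UTC: 11:30-18:15 (add 1h to convert from UTC-1).
Rina in UTC: 08:00-08:30, 09:00-19:00 (add 5h to convert from UTC-5).
Ximena in UTC: 10:00-19:00 (add 7h to convert from UTC-7).
Erik ∩ Lila: 09:15-12:45, 14:30-17:30.
Erik ∩ Lila ∩ Wei: 11:30-12:45, 14:30-17:30.
Erik ∩ Lila ∩ Wei ∩ Rina: 11:30-12:45, 14:30-17:30.
Erik ∩ Lila ∩ Wei ∩ Rina ∩ Ximena: 11:30-12:45, 14:30-17:30.
Those are the intersection windows.
Summing the common windows: 75 + 180 = 255 minutes.

255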